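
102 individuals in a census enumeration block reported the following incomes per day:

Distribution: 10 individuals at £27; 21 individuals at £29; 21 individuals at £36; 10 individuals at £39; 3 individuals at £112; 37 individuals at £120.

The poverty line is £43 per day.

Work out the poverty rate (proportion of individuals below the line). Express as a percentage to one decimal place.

62 of the 102 individuals have income below £43.
H = 62/102 = 60.8%.

60.8%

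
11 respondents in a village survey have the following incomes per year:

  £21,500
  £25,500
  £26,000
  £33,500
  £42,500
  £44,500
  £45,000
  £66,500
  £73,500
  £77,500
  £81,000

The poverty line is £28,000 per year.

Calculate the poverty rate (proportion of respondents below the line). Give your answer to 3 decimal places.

3 of the 11 respondents have income below £28,000.
H = 3/11 = 0.273.

0.273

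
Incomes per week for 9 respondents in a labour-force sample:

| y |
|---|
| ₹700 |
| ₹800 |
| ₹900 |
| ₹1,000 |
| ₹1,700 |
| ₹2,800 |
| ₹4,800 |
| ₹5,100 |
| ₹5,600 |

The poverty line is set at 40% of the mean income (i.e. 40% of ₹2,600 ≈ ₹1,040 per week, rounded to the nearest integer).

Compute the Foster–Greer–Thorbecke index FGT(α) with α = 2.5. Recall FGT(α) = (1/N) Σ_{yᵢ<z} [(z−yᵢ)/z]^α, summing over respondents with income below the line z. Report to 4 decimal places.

Incomes under z: ₹700, ₹800, ₹900, ₹1,000 (q = 4 of N = 9).
Normalized shortfalls: (1040−700)/1040 = 0.3269; (1040−800)/1040 = 0.2308; (1040−900)/1040 = 0.1346; (1040−1000)/1040 = 0.0385.
Raised to α = 2.5: 0.06111; 0.02558; 0.00665; 0.00029.
Sum = 0.093632; FGT(2.5) = 0.093632 / 9 = 0.0104.

0.0104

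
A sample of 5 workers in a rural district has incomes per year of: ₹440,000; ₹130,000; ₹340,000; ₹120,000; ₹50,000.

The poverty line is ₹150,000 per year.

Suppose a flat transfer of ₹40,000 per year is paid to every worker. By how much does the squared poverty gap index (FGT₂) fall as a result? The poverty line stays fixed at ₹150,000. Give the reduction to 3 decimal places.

Before: below the line — ₹50,000, ₹120,000, ₹130,000; squared poverty gap index (FGT₂) = 0.10044.
After the ₹40,000 transfer: below the line — ₹90,000; squared poverty gap index (FGT₂) = 0.03200.
Reduction = 0.10044 − 0.03200 = 0.068.

0.068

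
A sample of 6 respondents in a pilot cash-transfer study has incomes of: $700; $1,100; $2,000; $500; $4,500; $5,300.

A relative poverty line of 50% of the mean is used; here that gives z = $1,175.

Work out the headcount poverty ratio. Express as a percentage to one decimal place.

50.0%

3 of the 6 respondents have income below $1,175.
H = 3/6 = 50.0%.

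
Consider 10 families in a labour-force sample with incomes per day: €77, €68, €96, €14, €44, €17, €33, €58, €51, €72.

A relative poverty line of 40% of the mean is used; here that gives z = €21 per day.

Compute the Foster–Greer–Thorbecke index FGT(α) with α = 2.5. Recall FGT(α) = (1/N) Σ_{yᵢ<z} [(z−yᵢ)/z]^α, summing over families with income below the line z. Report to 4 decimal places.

0.0080

Incomes under z: €14, €17 (q = 2 of N = 10).
Relative gaps: (21−14)/21 = 0.3333; (21−17)/21 = 0.1905.
Raised to α = 2.5: 0.06415; 0.01583.
Sum = 0.079984; FGT(2.5) = 0.079984 / 10 = 0.0080.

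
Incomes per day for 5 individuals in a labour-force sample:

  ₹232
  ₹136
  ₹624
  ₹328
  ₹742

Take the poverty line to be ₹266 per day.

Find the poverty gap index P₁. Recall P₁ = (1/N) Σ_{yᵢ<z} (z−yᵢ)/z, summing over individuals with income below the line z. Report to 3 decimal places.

Below z: ₹136, ₹232 (q = 2 of N = 5).
Normalized shortfalls: (266−136)/266 = 0.4887; (266−232)/266 = 0.1278.
Sum of shortfalls = 0.616541; P₁ averages over all N: 0.616541 / 5 = 0.123.

0.123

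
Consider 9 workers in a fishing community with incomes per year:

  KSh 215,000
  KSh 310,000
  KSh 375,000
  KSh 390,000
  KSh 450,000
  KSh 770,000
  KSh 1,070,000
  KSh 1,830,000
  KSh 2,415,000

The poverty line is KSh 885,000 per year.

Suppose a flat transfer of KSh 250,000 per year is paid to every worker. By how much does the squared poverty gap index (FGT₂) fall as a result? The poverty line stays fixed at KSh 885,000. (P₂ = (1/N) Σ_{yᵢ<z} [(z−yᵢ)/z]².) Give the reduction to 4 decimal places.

Before: below the line — KSh 215,000, KSh 310,000, KSh 375,000, KSh 390,000, KSh 450,000, KSh 770,000; squared poverty gap index (FGT₂) = 0.210965.
After the KSh 250,000 transfer: below the line — KSh 465,000, KSh 560,000, KSh 625,000, KSh 640,000, KSh 700,000; squared poverty gap index (FGT₂) = 0.062970.
Reduction = 0.210965 − 0.062970 = 0.1480.

0.1480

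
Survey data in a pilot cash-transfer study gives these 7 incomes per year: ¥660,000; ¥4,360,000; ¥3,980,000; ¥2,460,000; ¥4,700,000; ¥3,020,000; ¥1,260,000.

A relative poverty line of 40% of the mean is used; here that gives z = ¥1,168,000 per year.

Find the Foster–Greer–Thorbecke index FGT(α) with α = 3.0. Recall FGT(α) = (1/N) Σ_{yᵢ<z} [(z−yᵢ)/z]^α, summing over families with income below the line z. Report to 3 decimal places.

0.012

Below z: ¥660,000 (q = 1 of N = 7).
Relative gaps: (1168000−660000)/1168000 = 0.4349.
Raised to α = 3.0: 0.08227.
Sum = 0.082274; FGT(3.0) = 0.082274 / 7 = 0.012.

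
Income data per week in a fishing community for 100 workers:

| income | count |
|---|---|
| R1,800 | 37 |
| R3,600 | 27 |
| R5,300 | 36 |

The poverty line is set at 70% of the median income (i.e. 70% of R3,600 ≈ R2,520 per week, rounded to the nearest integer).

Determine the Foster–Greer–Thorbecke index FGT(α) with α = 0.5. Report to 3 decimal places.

Poor units: 37×R1,800 (q = 37 of N = 100).
Gap ratios (z−y)/z: (2520−1800)/2520 = 0.2857 (×37).
Raised to α = 0.5: 0.53452 (×37).
Sum = 19.777332; FGT(0.5) = 19.777332 / 100 = 0.198.

0.198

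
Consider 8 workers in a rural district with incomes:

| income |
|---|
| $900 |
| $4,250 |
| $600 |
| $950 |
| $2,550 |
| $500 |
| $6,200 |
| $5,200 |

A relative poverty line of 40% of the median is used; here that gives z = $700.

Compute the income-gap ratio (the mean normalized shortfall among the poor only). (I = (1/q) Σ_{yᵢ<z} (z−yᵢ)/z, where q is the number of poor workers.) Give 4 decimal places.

Below z: $500, $600 (q = 2 of N = 8).
Shortfall ratios (z−y)/z: 0.2857, 0.1429; sum = 0.428571.
The income-gap ratio divides by q (the poor only): 0.428571 / 2 = 0.2143.

0.2143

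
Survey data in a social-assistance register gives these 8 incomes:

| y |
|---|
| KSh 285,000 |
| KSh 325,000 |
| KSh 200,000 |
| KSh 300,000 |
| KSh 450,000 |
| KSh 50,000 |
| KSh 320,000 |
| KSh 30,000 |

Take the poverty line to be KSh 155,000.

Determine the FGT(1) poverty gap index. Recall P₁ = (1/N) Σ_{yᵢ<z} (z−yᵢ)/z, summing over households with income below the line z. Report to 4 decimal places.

Below the line: KSh 30,000, KSh 50,000 (q = 2 of N = 8).
Relative gaps: (155000−30000)/155000 = 0.8065; (155000−50000)/155000 = 0.6774.
Sum of shortfalls = 1.483871; P₁ averages over all N: 1.483871 / 8 = 0.1855.

0.1855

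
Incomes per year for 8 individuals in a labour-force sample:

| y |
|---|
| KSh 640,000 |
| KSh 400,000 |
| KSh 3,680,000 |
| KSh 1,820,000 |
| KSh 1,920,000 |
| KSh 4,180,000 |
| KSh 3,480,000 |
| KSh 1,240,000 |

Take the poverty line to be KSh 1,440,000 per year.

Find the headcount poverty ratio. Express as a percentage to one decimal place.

3 of the 8 individuals have income below KSh 1,440,000.
H = 3/8 = 37.5%.

37.5%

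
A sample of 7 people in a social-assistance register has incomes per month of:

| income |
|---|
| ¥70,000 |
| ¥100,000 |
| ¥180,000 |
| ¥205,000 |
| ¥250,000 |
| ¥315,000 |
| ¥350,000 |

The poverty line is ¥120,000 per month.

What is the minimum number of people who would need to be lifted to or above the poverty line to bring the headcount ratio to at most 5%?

2 of the 7 people are poor, so H = 2/7 = 0.286.
A headcount ratio of at most 5% allows at most ⌊0.05 × 7⌋ = 0 poor people.
So at least 2 − 0 = 2 must be lifted.

2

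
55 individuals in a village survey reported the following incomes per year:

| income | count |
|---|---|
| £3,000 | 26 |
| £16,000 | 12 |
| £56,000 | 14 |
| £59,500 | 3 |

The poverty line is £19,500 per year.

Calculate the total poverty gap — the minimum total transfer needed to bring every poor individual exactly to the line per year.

Poor units: 26×£3,000, 12×£16,000 (q = 38 of N = 55).
Individual gaps: 26×(19500−3000) = 429000; 12×(19500−16000) = 42000.
Aggregate gap = £471,000.

£471,000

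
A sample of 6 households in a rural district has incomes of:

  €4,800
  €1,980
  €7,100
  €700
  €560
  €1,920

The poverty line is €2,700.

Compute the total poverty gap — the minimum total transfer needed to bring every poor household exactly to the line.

€5,640

Incomes under z: €560, €700, €1,920, €1,980 (q = 4 of N = 6).
Individual gaps: 2700−560 = 2140; 2700−700 = 2000; 2700−1920 = 780; 2700−1980 = 720.
Aggregate gap = €5,640.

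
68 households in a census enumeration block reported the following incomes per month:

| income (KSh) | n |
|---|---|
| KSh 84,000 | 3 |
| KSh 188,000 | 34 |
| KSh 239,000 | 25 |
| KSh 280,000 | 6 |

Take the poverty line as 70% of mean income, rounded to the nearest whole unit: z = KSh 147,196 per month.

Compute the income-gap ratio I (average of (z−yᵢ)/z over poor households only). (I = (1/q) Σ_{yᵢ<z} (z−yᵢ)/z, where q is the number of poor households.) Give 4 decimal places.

0.4293

Incomes under z: 3×KSh 84,000 (q = 3 of N = 68).
Shortfall ratios (z−y)/z: 0.4293 (×3); sum = 1.287997.
The income-gap ratio divides by q (the poor only): 1.287997 / 3 = 0.4293.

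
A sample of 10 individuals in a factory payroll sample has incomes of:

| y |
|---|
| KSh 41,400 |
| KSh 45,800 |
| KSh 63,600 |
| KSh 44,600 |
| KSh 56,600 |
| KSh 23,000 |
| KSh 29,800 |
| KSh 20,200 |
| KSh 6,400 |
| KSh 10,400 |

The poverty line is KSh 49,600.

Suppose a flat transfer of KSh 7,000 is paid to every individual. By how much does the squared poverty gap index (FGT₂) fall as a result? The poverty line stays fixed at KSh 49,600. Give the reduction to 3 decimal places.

Before: below the line — KSh 6,400, KSh 10,400, KSh 20,200, KSh 23,000, KSh 29,800, KSh 41,400, KSh 44,600, KSh 45,800; squared poverty gap index (FGT₂) = 0.22249.
After the KSh 7,000 transfer: below the line — KSh 13,400, KSh 17,400, KSh 27,200, KSh 30,000, KSh 36,800, KSh 48,400; squared poverty gap index (FGT₂) = 0.13814.
Reduction = 0.22249 − 0.13814 = 0.084.

0.084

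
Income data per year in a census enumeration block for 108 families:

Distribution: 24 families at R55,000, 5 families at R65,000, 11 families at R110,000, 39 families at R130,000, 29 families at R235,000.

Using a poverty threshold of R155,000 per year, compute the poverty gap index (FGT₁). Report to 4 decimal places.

0.2581

Incomes under z: 24×R55,000, 5×R65,000, 11×R110,000, 39×R130,000 (q = 79 of N = 108).
Gap ratios (z−y)/z: (155000−55000)/155000 = 0.6452 (×24); (155000−65000)/155000 = 0.5806 (×5); (155000−110000)/155000 = 0.2903 (×11); (155000−130000)/155000 = 0.1613 (×39).
Σ = 27.870968. Dividing by the full population N = 108 gives P₁ = 0.2581.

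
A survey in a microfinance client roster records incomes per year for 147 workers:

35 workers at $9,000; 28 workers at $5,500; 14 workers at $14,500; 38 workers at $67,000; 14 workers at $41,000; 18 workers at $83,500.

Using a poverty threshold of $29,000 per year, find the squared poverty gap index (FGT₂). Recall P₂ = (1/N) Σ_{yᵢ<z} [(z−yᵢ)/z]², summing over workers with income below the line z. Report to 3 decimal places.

0.262

Below z: 28×$5,500, 35×$9,000, 14×$14,500 (q = 77 of N = 147).
Normalized shortfalls: (29000−5500)/29000 = 0.8103 (×28); (29000−9000)/29000 = 0.6897 (×35); (29000−14500)/29000 = 0.5000 (×14).
Squared: 0.6567 (×28); 0.4756 (×35); 0.2500 (×14).
Sum = 38.533294; P₂ = 38.533294 / 147 = 0.262.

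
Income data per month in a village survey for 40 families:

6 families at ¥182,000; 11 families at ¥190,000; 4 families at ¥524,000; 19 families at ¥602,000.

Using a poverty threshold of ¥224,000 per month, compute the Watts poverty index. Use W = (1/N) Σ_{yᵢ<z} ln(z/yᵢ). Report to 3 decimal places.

Below the line: 6×¥182,000, 11×¥190,000 (q = 17 of N = 40).
Log gaps: ln(224000/182000) = 0.2076 (×6); ln(224000/190000) = 0.1646 (×11).
W = 3.056678 / 40 = 0.076.

0.076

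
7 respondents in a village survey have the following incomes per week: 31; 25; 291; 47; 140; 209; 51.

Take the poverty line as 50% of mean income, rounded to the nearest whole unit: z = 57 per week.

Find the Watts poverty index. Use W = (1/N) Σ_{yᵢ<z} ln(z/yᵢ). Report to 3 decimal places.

Poor units: 25, 31, 47, 51 (q = 4 of N = 7).
Log gaps: ln(57/25) = 0.8242; ln(57/31) = 0.6091; ln(57/47) = 0.1929; ln(57/51) = 0.1112.
W = 1.737369 / 7 = 0.248.

0.248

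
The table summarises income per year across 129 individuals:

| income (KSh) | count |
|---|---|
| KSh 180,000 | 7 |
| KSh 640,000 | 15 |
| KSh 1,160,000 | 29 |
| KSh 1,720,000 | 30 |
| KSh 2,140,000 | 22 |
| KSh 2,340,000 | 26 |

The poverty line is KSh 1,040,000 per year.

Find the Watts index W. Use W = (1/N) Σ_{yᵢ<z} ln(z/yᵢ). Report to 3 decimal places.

Below z: 7×KSh 180,000, 15×KSh 640,000 (q = 22 of N = 129).
Log shortfalls: ln(1040000/180000) = 1.7540 (×7); ln(1040000/640000) = 0.4855 (×15).
W = 19.560751 / 129 = 0.152.

0.152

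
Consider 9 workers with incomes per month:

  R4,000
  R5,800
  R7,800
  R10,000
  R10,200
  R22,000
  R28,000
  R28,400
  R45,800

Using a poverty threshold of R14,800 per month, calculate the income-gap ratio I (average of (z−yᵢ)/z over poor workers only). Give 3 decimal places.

0.489

Below the line: R4,000, R5,800, R7,800, R10,000, R10,200 (q = 5 of N = 9).
Shortfall ratios (z−y)/z: 0.7297, 0.6081, 0.4730, 0.3243, 0.3108; sum = 2.445946.
The income-gap ratio divides by q (the poor only): 2.445946 / 5 = 0.489.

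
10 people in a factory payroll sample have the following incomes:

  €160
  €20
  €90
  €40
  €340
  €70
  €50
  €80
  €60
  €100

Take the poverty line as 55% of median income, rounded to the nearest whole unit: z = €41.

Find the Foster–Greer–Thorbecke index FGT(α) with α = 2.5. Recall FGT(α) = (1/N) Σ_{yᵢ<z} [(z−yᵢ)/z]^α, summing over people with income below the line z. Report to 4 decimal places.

Below z: €20, €40 (q = 2 of N = 10).
Shortfall ratios: (41−20)/41 = 0.5122; (41−40)/41 = 0.0244.
Raised to α = 2.5: 0.18775; 0.00009.
Sum = 0.187847; FGT(2.5) = 0.187847 / 10 = 0.0188.

0.0188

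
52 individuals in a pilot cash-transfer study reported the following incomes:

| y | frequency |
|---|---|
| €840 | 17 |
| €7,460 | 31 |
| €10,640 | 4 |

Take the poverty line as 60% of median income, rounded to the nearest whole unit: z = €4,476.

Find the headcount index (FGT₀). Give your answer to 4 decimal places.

0.3269

17 of the 52 individuals have income below €4,476.
H = 17/52 = 0.3269.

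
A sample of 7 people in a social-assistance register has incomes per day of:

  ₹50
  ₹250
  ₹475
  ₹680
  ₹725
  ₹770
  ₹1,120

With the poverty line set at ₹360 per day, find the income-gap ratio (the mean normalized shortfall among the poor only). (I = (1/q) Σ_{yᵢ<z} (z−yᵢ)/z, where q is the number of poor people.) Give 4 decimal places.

0.5833

Incomes under z: ₹50, ₹250 (q = 2 of N = 7).
Relative gaps: 0.8611, 0.3056; sum = 1.166667.
The income-gap ratio divides by q (the poor only): 1.166667 / 2 = 0.5833.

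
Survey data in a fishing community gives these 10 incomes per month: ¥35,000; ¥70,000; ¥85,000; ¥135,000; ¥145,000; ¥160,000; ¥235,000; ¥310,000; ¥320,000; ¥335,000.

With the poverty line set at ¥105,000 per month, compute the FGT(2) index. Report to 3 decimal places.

0.059

Poor units: ¥35,000, ¥70,000, ¥85,000 (q = 3 of N = 10).
Normalized shortfalls: (105000−35000)/105000 = 0.6667; (105000−70000)/105000 = 0.3333; (105000−85000)/105000 = 0.1905.
Squared: 0.4444; 0.1111; 0.0363.
Sum = 0.591837; P₂ = 0.591837 / 10 = 0.059.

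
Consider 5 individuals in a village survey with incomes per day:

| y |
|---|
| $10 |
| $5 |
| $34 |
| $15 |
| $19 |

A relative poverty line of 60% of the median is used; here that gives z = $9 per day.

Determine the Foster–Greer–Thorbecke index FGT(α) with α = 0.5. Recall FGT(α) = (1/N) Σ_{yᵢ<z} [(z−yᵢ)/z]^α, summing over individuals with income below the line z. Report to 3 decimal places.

Incomes under z: $5 (q = 1 of N = 5).
Normalized shortfalls: (9−5)/9 = 0.4444.
Raised to α = 0.5: 0.66667.
Sum = 0.666667; FGT(0.5) = 0.666667 / 5 = 0.133.

0.133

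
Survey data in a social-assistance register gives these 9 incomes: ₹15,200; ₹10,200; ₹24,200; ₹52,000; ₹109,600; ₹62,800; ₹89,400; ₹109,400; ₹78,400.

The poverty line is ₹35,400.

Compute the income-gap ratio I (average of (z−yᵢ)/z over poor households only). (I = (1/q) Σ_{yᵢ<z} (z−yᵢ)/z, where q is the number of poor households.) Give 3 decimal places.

0.533

Below the line: ₹10,200, ₹15,200, ₹24,200 (q = 3 of N = 9).
Relative gaps: 0.7119, 0.5706, 0.3164; sum = 1.598870.
I averages over the q = 3 poor units only: 1.598870 / 3 = 0.533.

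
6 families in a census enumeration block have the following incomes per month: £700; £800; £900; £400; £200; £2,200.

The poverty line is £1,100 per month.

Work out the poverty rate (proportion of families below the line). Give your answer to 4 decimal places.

5 of the 6 families have income below £1,100.
H = 5/6 = 0.8333.

0.8333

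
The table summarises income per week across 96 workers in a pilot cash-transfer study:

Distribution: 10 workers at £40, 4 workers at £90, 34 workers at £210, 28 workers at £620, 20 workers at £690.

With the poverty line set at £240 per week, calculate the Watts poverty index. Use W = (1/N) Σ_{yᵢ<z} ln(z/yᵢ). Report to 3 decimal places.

0.275

Poor units: 10×£40, 4×£90, 34×£210 (q = 48 of N = 96).
ln(z/y) terms: ln(240/40) = 1.7918 (×10); ln(240/90) = 0.9808 (×4); ln(240/210) = 0.1335 (×34).
W = 26.380979 / 96 = 0.275.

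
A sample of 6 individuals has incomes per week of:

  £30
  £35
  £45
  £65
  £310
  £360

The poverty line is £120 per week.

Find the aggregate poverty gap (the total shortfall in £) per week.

Poor units: £30, £35, £45, £65 (q = 4 of N = 6).
Individual gaps: 120−30 = 90; 120−35 = 85; 120−45 = 75; 120−65 = 55.
Aggregate gap = £305.

£305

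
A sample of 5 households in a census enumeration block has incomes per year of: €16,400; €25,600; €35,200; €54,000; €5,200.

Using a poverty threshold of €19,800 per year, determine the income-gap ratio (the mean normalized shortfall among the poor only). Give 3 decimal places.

Below the line: €5,200, €16,400 (q = 2 of N = 5).
Shortfall ratios (z−y)/z: 0.7374, 0.1717; sum = 0.909091.
The income-gap ratio divides by q (the poor only): 0.909091 / 2 = 0.455.

0.455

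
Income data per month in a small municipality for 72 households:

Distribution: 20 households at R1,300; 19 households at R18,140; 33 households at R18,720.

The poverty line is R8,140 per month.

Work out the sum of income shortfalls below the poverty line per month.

R136,800

Poor units: 20×R1,300 (q = 20 of N = 72).
Individual gaps: 20×(8140−1300) = 136800.
Aggregate gap = R136,800.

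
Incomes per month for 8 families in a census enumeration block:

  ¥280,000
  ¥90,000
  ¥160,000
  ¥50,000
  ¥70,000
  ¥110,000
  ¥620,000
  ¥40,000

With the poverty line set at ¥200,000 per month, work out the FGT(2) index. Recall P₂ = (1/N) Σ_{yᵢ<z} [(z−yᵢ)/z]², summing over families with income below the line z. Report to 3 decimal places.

Below z: ¥40,000, ¥50,000, ¥70,000, ¥90,000, ¥110,000, ¥160,000 (q = 6 of N = 8).
Normalized shortfalls: (200000−40000)/200000 = 0.8000; (200000−50000)/200000 = 0.7500; (200000−70000)/200000 = 0.6500; (200000−90000)/200000 = 0.5500; (200000−110000)/200000 = 0.4500; (200000−160000)/200000 = 0.2000.
Squared: 0.6400; 0.5625; 0.4225; 0.3025; 0.2025; 0.0400.
Sum = 2.170000; P₂ = 2.170000 / 8 = 0.271.

0.271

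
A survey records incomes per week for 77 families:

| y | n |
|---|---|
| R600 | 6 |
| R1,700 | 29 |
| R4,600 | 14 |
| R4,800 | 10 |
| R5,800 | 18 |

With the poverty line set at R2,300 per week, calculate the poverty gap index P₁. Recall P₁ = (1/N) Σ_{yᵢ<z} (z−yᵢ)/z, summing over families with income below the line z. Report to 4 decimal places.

Below z: 6×R600, 29×R1,700 (q = 35 of N = 77).
Gap ratios (z−y)/z: (2300−600)/2300 = 0.7391 (×6); (2300−1700)/2300 = 0.2609 (×29).
Sum of shortfalls = 12.000000; P₁ averages over all N: 12.000000 / 77 = 0.1558.

0.1558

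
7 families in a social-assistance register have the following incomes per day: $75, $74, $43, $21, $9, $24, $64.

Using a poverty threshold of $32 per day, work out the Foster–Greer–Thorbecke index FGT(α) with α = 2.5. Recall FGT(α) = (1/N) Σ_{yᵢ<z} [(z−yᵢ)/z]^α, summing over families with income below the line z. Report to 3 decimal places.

0.077

Poor units: $9, $21, $24 (q = 3 of N = 7).
Relative gaps: (32−9)/32 = 0.7188; (32−21)/32 = 0.3438; (32−24)/32 = 0.2500.
Raised to α = 2.5: 0.43797; 0.06928; 0.03125.
Sum = 0.538500; FGT(2.5) = 0.538500 / 7 = 0.077.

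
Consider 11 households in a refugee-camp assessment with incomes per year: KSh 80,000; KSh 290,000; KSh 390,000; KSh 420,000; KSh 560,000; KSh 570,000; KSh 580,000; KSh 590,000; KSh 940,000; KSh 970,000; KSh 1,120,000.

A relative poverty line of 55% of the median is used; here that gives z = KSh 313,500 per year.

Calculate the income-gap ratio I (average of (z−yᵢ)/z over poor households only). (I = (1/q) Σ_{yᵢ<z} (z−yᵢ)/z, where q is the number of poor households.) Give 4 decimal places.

0.4099

Below z: KSh 80,000, KSh 290,000 (q = 2 of N = 11).
Shortfall ratios (z−y)/z: 0.7448, 0.0750; sum = 0.819777.
The income-gap ratio divides by q (the poor only): 0.819777 / 2 = 0.4099.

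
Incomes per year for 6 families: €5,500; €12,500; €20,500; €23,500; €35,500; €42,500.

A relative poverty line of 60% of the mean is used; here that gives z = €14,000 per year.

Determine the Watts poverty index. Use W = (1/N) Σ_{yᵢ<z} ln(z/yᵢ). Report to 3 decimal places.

Incomes under z: €5,500, €12,500 (q = 2 of N = 6).
Log shortfalls: ln(14000/5500) = 0.9343; ln(14000/12500) = 0.1133.
W = 1.047638 / 6 = 0.175.

0.175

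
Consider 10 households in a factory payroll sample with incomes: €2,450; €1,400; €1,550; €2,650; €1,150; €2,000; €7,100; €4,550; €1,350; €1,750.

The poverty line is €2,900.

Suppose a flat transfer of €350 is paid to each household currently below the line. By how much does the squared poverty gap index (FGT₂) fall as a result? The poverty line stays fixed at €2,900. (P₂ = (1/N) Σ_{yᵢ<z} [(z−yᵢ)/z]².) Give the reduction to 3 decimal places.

Before: below the line — €1,150, €1,350, €1,400, €1,550, €1,750, €2,000, €2,450, €2,650; squared poverty gap index (FGT₂) = 0.14191.
After the €350 transfer: below the line — €1,500, €1,700, €1,750, €1,900, €2,100, €2,350, €2,800; squared poverty gap index (FGT₂) = 0.07937.
Reduction = 0.14191 − 0.07937 = 0.063.

0.063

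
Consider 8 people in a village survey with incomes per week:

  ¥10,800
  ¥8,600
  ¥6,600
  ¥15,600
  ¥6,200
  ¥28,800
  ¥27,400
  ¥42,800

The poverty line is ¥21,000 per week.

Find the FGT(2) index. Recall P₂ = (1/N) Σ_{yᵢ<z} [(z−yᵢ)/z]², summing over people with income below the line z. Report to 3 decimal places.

0.202

Poor units: ¥6,200, ¥6,600, ¥8,600, ¥10,800, ¥15,600 (q = 5 of N = 8).
Gap ratios (z−y)/z: (21000−6200)/21000 = 0.7048; (21000−6600)/21000 = 0.6857; (21000−8600)/21000 = 0.5905; (21000−10800)/21000 = 0.4857; (21000−15600)/21000 = 0.2571.
Squared: 0.4967; 0.4702; 0.3487; 0.2359; 0.0661.
Sum = 1.617596; P₂ = 1.617596 / 8 = 0.202.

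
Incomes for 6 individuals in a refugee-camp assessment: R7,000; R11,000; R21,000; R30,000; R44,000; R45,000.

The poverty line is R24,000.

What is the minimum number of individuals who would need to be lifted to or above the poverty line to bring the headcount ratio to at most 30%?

2

3 of the 6 individuals are poor, so H = 3/6 = 0.500.
A headcount ratio of at most 30% allows at most ⌊0.30 × 6⌋ = 1 poor individuals.
So at least 3 − 1 = 2 must be lifted.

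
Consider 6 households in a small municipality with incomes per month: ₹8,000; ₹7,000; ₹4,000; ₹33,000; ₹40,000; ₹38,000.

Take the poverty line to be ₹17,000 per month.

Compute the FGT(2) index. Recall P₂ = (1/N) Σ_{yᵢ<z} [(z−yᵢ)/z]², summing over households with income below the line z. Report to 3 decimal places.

Poor units: ₹4,000, ₹7,000, ₹8,000 (q = 3 of N = 6).
Shortfall ratios: (17000−4000)/17000 = 0.7647; (17000−7000)/17000 = 0.5882; (17000−8000)/17000 = 0.5294.
Squared: 0.5848; 0.3460; 0.2803.
Sum = 1.211073; P₂ = 1.211073 / 6 = 0.202.

0.202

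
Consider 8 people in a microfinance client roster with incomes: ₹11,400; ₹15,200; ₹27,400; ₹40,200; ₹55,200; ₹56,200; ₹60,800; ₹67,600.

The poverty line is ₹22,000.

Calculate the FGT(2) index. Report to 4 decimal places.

0.0410

Below the line: ₹11,400, ₹15,200 (q = 2 of N = 8).
Gap ratios (z−y)/z: (22000−11400)/22000 = 0.4818; (22000−15200)/22000 = 0.3091.
Squared: 0.2321; 0.0955.
Sum = 0.327686; P₂ = 0.327686 / 8 = 0.0410.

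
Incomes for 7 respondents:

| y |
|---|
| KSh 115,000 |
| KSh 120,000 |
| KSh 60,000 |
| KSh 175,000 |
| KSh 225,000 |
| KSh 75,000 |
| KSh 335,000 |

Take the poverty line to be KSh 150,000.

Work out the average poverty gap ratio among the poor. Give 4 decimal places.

Poor units: KSh 60,000, KSh 75,000, KSh 115,000, KSh 120,000 (q = 4 of N = 7).
Shortfall ratios (z−y)/z: 0.6000, 0.5000, 0.2333, 0.2000; sum = 1.533333.
The income-gap ratio divides by q (the poor only): 1.533333 / 4 = 0.3833.

0.3833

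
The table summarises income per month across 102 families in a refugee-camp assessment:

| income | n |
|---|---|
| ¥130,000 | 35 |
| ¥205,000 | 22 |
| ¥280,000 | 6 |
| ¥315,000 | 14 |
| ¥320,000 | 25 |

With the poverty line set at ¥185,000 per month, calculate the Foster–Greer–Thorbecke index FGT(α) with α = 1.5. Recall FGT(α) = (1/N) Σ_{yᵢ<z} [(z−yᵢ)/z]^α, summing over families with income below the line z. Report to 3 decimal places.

Incomes under z: 35×¥130,000 (q = 35 of N = 102).
Gap ratios (z−y)/z: (185000−130000)/185000 = 0.2973 (×35).
Raised to α = 1.5: 0.16210 (×35).
Sum = 5.673545; FGT(1.5) = 5.673545 / 102 = 0.056.

0.056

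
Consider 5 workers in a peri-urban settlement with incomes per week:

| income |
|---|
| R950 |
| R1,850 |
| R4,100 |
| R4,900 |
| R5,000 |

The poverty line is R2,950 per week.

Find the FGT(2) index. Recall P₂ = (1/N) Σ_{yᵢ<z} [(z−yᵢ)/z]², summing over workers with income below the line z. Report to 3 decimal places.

Below the line: R950, R1,850 (q = 2 of N = 5).
Gap ratios (z−y)/z: (2950−950)/2950 = 0.6780; (2950−1850)/2950 = 0.3729.
Squared: 0.4596; 0.1390.
Sum = 0.598679; P₂ = 0.598679 / 5 = 0.120.

0.120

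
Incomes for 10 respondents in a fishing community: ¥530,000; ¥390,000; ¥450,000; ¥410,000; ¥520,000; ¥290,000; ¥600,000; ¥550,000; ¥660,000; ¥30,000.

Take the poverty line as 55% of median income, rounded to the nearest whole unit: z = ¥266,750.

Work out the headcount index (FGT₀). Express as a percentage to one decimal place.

10.0%

1 of the 10 respondents have income below ¥266,750.
H = 1/10 = 10.0%.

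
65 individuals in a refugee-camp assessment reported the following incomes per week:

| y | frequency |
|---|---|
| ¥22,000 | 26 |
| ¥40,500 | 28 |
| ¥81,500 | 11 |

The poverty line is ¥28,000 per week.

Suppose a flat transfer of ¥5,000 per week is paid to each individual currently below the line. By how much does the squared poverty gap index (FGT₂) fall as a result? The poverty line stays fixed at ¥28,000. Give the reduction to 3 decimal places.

0.018

Before: below the line — 26×¥22,000; squared poverty gap index (FGT₂) = 0.01837.
After the ¥5,000 transfer: below the line — 26×¥27,000; squared poverty gap index (FGT₂) = 0.00051.
Reduction = 0.01837 − 0.00051 = 0.018.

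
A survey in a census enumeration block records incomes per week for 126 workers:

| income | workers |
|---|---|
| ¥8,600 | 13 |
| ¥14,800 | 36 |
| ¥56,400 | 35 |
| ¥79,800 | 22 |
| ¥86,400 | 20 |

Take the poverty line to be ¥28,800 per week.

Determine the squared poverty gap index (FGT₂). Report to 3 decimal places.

Below z: 13×¥8,600, 36×¥14,800 (q = 49 of N = 126).
Relative gaps: (28800−8600)/28800 = 0.7014 (×13); (28800−14800)/28800 = 0.4861 (×36).
Squared: 0.4919 (×13); 0.2363 (×36).
Sum = 14.902247; P₂ = 14.902247 / 126 = 0.118.

0.118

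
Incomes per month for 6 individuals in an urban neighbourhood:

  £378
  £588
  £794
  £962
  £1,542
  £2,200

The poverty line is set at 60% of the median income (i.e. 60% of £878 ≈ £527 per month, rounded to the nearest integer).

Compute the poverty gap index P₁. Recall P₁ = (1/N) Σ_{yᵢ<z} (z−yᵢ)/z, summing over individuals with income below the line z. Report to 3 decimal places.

0.047

Incomes under z: £378 (q = 1 of N = 6).
Shortfall ratios: (527−378)/527 = 0.2827.
Sum of shortfalls = 0.282732; P₁ averages over all N: 0.282732 / 6 = 0.047.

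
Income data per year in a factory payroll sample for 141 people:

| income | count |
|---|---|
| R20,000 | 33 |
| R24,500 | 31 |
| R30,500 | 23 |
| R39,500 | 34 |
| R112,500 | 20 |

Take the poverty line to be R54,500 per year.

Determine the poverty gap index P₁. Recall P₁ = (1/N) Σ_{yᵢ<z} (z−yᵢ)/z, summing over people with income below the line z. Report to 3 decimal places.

Below z: 33×R20,000, 31×R24,500, 23×R30,500, 34×R39,500 (q = 121 of N = 141).
Relative gaps: (54500−20000)/54500 = 0.6330 (×33); (54500−24500)/54500 = 0.5505 (×31); (54500−30500)/54500 = 0.4404 (×23); (54500−39500)/54500 = 0.2752 (×34).
Sum of shortfalls = 57.440367; P₁ averages over all N: 57.440367 / 141 = 0.407.

0.407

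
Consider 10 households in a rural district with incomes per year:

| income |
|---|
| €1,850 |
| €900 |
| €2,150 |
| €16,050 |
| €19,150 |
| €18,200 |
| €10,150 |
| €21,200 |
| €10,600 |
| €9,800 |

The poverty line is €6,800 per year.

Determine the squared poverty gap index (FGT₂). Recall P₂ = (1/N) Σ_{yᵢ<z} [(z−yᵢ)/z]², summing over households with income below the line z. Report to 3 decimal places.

Below z: €900, €1,850, €2,150 (q = 3 of N = 10).
Shortfall ratios: (6800−900)/6800 = 0.8676; (6800−1850)/6800 = 0.7279; (6800−2150)/6800 = 0.6838.
Squared: 0.7528; 0.5299; 0.4676.
Sum = 1.750324; P₂ = 1.750324 / 10 = 0.175.

0.175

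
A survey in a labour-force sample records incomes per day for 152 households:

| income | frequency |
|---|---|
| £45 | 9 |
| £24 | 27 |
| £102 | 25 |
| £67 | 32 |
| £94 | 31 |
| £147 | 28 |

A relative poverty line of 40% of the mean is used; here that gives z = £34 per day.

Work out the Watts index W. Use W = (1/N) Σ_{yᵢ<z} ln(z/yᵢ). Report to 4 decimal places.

0.0619

Below the line: 27×£24 (q = 27 of N = 152).
Log shortfalls: ln(34/24) = 0.3483 (×27).
W = 9.404281 / 152 = 0.0619.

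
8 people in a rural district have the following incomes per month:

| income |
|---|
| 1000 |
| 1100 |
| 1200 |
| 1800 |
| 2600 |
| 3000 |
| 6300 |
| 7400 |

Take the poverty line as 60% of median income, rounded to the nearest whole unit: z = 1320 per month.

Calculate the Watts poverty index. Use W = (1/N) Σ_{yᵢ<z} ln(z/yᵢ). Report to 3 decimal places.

Incomes under z: 1000, 1100, 1200 (q = 3 of N = 8).
Log gaps: ln(1320/1000) = 0.2776; ln(1320/1100) = 0.1823; ln(1320/1200) = 0.0953.
W = 0.555263 / 8 = 0.069.

0.069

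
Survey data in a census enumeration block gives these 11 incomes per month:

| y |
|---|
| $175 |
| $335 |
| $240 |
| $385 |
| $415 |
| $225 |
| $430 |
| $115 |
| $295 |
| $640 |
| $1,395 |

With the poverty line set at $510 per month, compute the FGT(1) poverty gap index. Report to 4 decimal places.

Poor units: $115, $175, $225, $240, $295, $335, $385, $415, $430 (q = 9 of N = 11).
Relative gaps: (510−115)/510 = 0.7745; (510−175)/510 = 0.6569; (510−225)/510 = 0.5588; (510−240)/510 = 0.5294; (510−295)/510 = 0.4216; (510−335)/510 = 0.3431; (510−385)/510 = 0.2451; (510−415)/510 = 0.1863; (510−430)/510 = 0.1569.
Σ = 3.872549. Dividing by the full population N = 11 gives P₁ = 0.3520.

0.3520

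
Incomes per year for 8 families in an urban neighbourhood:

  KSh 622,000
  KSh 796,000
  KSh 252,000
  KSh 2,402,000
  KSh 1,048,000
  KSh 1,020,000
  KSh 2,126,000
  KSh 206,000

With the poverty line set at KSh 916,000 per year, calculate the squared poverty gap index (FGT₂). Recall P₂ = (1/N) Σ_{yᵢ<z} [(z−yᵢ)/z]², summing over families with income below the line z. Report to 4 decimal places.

Poor units: KSh 206,000, KSh 252,000, KSh 622,000, KSh 796,000 (q = 4 of N = 8).
Normalized shortfalls: (916000−206000)/916000 = 0.7751; (916000−252000)/916000 = 0.7249; (916000−622000)/916000 = 0.3210; (916000−796000)/916000 = 0.1310.
Squared: 0.6008; 0.5255; 0.1030; 0.0172.
Sum = 1.246439; P₂ = 1.246439 / 8 = 0.1558.

0.1558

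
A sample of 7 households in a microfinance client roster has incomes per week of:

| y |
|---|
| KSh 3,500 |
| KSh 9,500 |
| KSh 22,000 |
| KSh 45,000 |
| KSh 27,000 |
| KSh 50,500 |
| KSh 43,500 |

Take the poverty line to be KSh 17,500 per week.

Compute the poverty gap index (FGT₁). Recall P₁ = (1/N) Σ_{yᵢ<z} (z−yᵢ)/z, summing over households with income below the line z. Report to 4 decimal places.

0.1796

Below the line: KSh 3,500, KSh 9,500 (q = 2 of N = 7).
Shortfall ratios: (17500−3500)/17500 = 0.8000; (17500−9500)/17500 = 0.4571.
Σ = 1.257143. Dividing by the full population N = 7 gives P₁ = 0.1796.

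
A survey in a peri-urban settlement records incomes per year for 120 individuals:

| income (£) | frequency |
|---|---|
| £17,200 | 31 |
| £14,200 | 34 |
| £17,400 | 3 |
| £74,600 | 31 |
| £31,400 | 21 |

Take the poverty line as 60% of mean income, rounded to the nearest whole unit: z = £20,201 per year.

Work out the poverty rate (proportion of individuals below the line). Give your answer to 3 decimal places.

68 of the 120 individuals have income below £20,201.
H = 68/120 = 0.567.

0.567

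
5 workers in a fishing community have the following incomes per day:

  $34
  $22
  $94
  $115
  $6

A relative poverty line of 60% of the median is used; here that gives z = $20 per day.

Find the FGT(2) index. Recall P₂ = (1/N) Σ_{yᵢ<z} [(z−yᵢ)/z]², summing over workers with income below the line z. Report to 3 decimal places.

Incomes under z: $6 (q = 1 of N = 5).
Gap ratios (z−y)/z: (20−6)/20 = 0.7000.
Squared: 0.4900.
Sum = 0.490000; P₂ = 0.490000 / 5 = 0.098.

0.098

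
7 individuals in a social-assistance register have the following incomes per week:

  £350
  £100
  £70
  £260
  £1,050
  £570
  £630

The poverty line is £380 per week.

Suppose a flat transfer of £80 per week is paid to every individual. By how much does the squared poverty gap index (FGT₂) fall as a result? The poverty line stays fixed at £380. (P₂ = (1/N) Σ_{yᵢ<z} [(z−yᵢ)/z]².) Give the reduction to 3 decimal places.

Before: below the line — £70, £100, £260, £350; squared poverty gap index (FGT₂) = 0.18777.
After the £80 transfer: below the line — £150, £180, £340; squared poverty gap index (FGT₂) = 0.09349.
Reduction = 0.18777 − 0.09349 = 0.094.

0.094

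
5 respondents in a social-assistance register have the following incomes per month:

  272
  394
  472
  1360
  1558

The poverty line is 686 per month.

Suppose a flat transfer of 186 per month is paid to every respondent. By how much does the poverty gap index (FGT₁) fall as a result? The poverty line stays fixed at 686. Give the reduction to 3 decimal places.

0.163

Before: below the line — 272, 394, 472; poverty gap index (FGT₁) = 0.26822.
After the 186 transfer: below the line — 458, 580, 658; poverty gap index (FGT₁) = 0.10554.
Reduction = 0.26822 − 0.10554 = 0.163.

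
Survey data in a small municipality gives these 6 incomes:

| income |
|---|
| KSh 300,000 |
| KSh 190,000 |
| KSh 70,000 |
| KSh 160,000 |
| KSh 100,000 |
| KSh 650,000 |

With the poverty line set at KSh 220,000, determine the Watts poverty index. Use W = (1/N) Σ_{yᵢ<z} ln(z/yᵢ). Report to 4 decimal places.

Below the line: KSh 70,000, KSh 100,000, KSh 160,000, KSh 190,000 (q = 4 of N = 6).
Log shortfalls: ln(220000/70000) = 1.1451; ln(220000/100000) = 0.7885; ln(220000/160000) = 0.3185; ln(220000/190000) = 0.1466.
W = 2.398647 / 6 = 0.3998.

0.3998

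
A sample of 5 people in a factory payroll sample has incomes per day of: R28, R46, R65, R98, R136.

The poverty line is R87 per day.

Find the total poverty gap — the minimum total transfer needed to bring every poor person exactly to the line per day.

R122

Below the line: R28, R46, R65 (q = 3 of N = 5).
Individual gaps: 87−28 = 59; 87−46 = 41; 87−65 = 22.
Aggregate gap = R122.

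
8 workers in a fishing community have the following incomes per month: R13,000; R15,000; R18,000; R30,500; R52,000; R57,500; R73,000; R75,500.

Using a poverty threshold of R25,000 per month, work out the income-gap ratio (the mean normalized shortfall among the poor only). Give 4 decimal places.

0.3867

Incomes under z: R13,000, R15,000, R18,000 (q = 3 of N = 8).
Relative gaps: 0.4800, 0.4000, 0.2800; sum = 1.160000.
The income-gap ratio divides by q (the poor only): 1.160000 / 3 = 0.3867.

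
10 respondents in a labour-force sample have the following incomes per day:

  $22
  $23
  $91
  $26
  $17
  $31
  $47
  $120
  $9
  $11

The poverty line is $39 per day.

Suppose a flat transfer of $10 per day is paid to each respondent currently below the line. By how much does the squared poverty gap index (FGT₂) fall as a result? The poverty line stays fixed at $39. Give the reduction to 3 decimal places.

0.130

Before: below the line — $9, $11, $17, $22, $23, $26, $31; squared poverty gap index (FGT₂) = 0.19369.
After the $10 transfer: below the line — $19, $21, $27, $32, $33, $36; squared poverty gap index (FGT₂) = 0.06325.
Reduction = 0.19369 − 0.06325 = 0.130.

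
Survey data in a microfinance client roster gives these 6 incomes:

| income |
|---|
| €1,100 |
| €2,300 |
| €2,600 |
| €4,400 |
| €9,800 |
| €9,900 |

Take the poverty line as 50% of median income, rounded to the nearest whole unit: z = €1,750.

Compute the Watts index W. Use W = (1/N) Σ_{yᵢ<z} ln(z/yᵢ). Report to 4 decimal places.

0.0774

Below the line: €1,100 (q = 1 of N = 6).
ln(z/y) terms: ln(1750/1100) = 0.4643.
W = 0.464306 / 6 = 0.0774.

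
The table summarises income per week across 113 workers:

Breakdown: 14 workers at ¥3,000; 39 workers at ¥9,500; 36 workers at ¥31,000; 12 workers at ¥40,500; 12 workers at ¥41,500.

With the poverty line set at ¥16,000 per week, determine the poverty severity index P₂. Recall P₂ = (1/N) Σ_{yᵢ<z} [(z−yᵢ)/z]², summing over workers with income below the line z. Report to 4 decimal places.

0.1387

Poor units: 14×¥3,000, 39×¥9,500 (q = 53 of N = 113).
Shortfall ratios: (16000−3000)/16000 = 0.8125 (×14); (16000−9500)/16000 = 0.4062 (×39).
Squared: 0.6602 (×14); 0.1650 (×39).
Sum = 15.678711; P₂ = 15.678711 / 113 = 0.1387.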